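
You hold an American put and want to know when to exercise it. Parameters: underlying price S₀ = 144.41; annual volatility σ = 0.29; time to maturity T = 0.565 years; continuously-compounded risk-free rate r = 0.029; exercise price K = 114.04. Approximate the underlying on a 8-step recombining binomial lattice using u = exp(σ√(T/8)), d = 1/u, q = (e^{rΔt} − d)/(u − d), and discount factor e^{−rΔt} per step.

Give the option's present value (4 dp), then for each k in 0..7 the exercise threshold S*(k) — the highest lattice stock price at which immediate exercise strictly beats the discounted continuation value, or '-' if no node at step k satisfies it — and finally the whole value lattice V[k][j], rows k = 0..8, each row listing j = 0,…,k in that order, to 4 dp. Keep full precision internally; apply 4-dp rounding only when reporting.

params: Δt=0.07062 u=1.08012 d=0.92583 q=0.49403 e^(-rΔt)=0.99795
t_8 payoffs: 36.0868 23.0959 7.9400 0.0000 0.0000 0.0000 0.0000 0.0000 0.0000
t_7: node(7,0) S=84.1985 payoff=29.8415 vs cont=29.6082 → 29.8415 [stop]  node(7,1) S=98.2302 payoff=15.8098 vs cont=15.5765 → 15.8098 [stop]  node(7,2) S=114.6003 payoff=0.0000 vs cont=4.0092 → 4.0092 [wait]  node(7,3) S=133.6986 payoff=0.0000 vs cont=0.0000 → 0.0000 [wait]  node(7,4) S=155.9796 payoff=0.0000 vs cont=0.0000 → 0.0000 [wait]  node(7,5) S=181.9737 payoff=0.0000 vs cont=0.0000 → 0.0000 [wait]  node(7,6) S=212.2998 payoff=0.0000 vs cont=0.0000 → 0.0000 [wait]  node(7,7) S=247.6797 payoff=0.0000 vs cont=0.0000 → 0.0000 [wait]  ⇒ S*(7)=98.2302
t_6: node(6,0) S=90.9441 payoff=23.0959 vs cont=22.8626 → 23.0959 [stop]  node(6,1) S=106.1000 payoff=7.9400 vs cont=9.9595 → 9.9595 [wait]  node(6,2) S=123.7817 payoff=0.0000 vs cont=2.0244 → 2.0244 [wait]  node(6,3) S=144.4100 payoff=0.0000 vs cont=0.0000 → 0.0000 [wait]  node(6,4) S=168.4760 payoff=0.0000 vs cont=0.0000 → 0.0000 [wait]  node(6,5) S=196.5527 payoff=0.0000 vs cont=0.0000 → 0.0000 [wait]  node(6,6) S=229.3084 payoff=0.0000 vs cont=0.0000 → 0.0000 [wait]  ⇒ S*(6)=90.9441
t_5: node(5,0) S=98.2302 payoff=15.8098 vs cont=16.5721 → 16.5721 [wait]  node(5,1) S=114.6003 payoff=0.0000 vs cont=6.0269 → 6.0269 [wait]  node(5,2) S=133.6986 payoff=0.0000 vs cont=1.0222 → 1.0222 [wait]  node(5,3) S=155.9796 payoff=0.0000 vs cont=0.0000 → 0.0000 [wait]  node(5,4) S=181.9737 payoff=0.0000 vs cont=0.0000 → 0.0000 [wait]  node(5,5) S=212.2998 payoff=0.0000 vs cont=0.0000 → 0.0000 [wait]  ⇒ S*(5)=-
t_4: node(4,0) S=106.1000 payoff=7.9400 vs cont=11.3392 → 11.3392 [wait]  node(4,1) S=123.7817 payoff=0.0000 vs cont=3.5472 → 3.5472 [wait]  node(4,2) S=144.4100 payoff=0.0000 vs cont=0.5161 → 0.5161 [wait]  node(4,3) S=168.4760 payoff=0.0000 vs cont=0.0000 → 0.0000 [wait]  node(4,4) S=196.5527 payoff=0.0000 vs cont=0.0000 → 0.0000 [wait]  ⇒ S*(4)=-
t_3: node(3,0) S=114.6003 payoff=0.0000 vs cont=7.4744 → 7.4744 [wait]  node(3,1) S=133.6986 payoff=0.0000 vs cont=2.0455 → 2.0455 [wait]  node(3,2) S=155.9796 payoff=0.0000 vs cont=0.2606 → 0.2606 [wait]  node(3,3) S=181.9737 payoff=0.0000 vs cont=0.0000 → 0.0000 [wait]  ⇒ S*(3)=-
t_2: node(2,0) S=123.7817 payoff=0.0000 vs cont=4.7826 → 4.7826 [wait]  node(2,1) S=144.4100 payoff=0.0000 vs cont=1.1614 → 1.1614 [wait]  node(2,2) S=168.4760 payoff=0.0000 vs cont=0.1316 → 0.1316 [wait]  ⇒ S*(2)=-
t_1: node(1,0) S=133.6986 payoff=0.0000 vs cont=2.9875 → 2.9875 [wait]  node(1,1) S=155.9796 payoff=0.0000 vs cont=0.6513 → 0.6513 [wait]  ⇒ S*(1)=-
t_0: node(0,0) S=144.4100 payoff=0.0000 vs cont=1.8296 → 1.8296 [wait]  ⇒ S*(0)=-

price = 1.8296
boundary = - - - - - - 90.9441 98.2302
tree:
1.8296
2.9875 0.6513
4.7826 1.1614 0.1316
7.4744 2.0455 0.2606 0.0000
11.3392 3.5472 0.5161 0.0000 0.0000
16.5721 6.0269 1.0222 0.0000 0.0000 0.0000
23.0959 9.9595 2.0244 0.0000 0.0000 0.0000 0.0000
29.8415 15.8098 4.0092 0.0000 0.0000 0.0000 0.0000 0.0000
36.0868 23.0959 7.9400 0.0000 0.0000 0.0000 0.0000 0.0000 0.0000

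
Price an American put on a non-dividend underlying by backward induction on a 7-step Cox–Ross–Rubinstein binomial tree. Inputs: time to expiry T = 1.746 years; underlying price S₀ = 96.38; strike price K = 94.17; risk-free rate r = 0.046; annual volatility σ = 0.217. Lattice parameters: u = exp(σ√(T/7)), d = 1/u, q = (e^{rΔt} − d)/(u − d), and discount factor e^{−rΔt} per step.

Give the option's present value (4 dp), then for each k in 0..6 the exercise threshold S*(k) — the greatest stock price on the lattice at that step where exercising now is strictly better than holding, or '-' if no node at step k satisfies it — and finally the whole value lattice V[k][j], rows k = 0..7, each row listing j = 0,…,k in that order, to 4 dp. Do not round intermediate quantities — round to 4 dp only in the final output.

Δt=0.24943  u=1.11447  d=0.89729  q=0.52607  discount=0.98859
step 7 (expiry): payoffs max(K−S,0) = 49.0346 38.1102 24.5417 7.6892 0.0000 0.0000 0.0000 0.0000
step 6: (k=6,j=0): S=50.3019, (K−S)⁺=43.8681, hold=42.7938 ⇒ V=43.8681 exercise | (k=6,j=1): S=62.4768, (K−S)⁺=31.6932, hold=30.6189 ⇒ V=31.6932 exercise | (k=6,j=2): S=77.5984, (K−S)⁺=16.5716, hold=15.4973 ⇒ V=16.5716 exercise | (k=6,j=3): S=96.3800, (K−S)⁺=0.0000, hold=3.6026 ⇒ V=3.6026 continue | (k=6,j=4): S=119.7074, (K−S)⁺=0.0000, hold=0.0000 ⇒ V=0.0000 continue | (k=6,j=5): S=148.6809, (K−S)⁺=0.0000, hold=0.0000 ⇒ V=0.0000 continue | (k=6,j=6): S=184.6670, (K−S)⁺=0.0000, hold=0.0000 ⇒ V=0.0000 continue  boundary S*=77.5984
step 5: (k=5,j=0): S=56.0598, (K−S)⁺=38.1102, hold=37.0359 ⇒ V=38.1102 exercise | (k=5,j=1): S=69.6283, (K−S)⁺=24.5417, hold=23.4674 ⇒ V=24.5417 exercise | (k=5,j=2): S=86.4808, (K−S)⁺=7.6892, hold=9.6378 ⇒ V=9.6378 continue | (k=5,j=3): S=107.4123, (K−S)⁺=0.0000, hold=1.6879 ⇒ V=1.6879 continue | (k=5,j=4): S=133.4099, (K−S)⁺=0.0000, hold=0.0000 ⇒ V=0.0000 continue | (k=5,j=5): S=165.6999, (K−S)⁺=0.0000, hold=0.0000 ⇒ V=0.0000 continue  boundary S*=69.6283
step 4: (k=4,j=0): S=62.4768, (K−S)⁺=31.6932, hold=30.6189 ⇒ V=31.6932 exercise | (k=4,j=1): S=77.5984, (K−S)⁺=16.5716, hold=16.5107 ⇒ V=16.5716 exercise | (k=4,j=2): S=96.3800, (K−S)⁺=0.0000, hold=5.3934 ⇒ V=5.3934 continue | (k=4,j=3): S=119.7074, (K−S)⁺=0.0000, hold=0.7908 ⇒ V=0.7908 continue | (k=4,j=4): S=148.6809, (K−S)⁺=0.0000, hold=0.0000 ⇒ V=0.0000 continue  boundary S*=77.5984
step 3: (k=3,j=0): S=69.6283, (K−S)⁺=24.5417, hold=23.4674 ⇒ V=24.5417 exercise | (k=3,j=1): S=86.4808, (K−S)⁺=7.6892, hold=10.5691 ⇒ V=10.5691 continue | (k=3,j=2): S=107.4123, (K−S)⁺=0.0000, hold=2.9382 ⇒ V=2.9382 continue | (k=3,j=3): S=133.4099, (K−S)⁺=0.0000, hold=0.3705 ⇒ V=0.3705 continue  boundary S*=69.6283
step 2: (k=2,j=0): S=77.5984, (K−S)⁺=16.5716, hold=16.9951 ⇒ V=16.9951 continue | (k=2,j=1): S=96.3800, (K−S)⁺=0.0000, hold=6.4800 ⇒ V=6.4800 continue | (k=2,j=2): S=119.7074, (K−S)⁺=0.0000, hold=1.5693 ⇒ V=1.5693 continue  boundary S*=-
step 1: (k=1,j=0): S=86.4808, (K−S)⁺=7.6892, hold=11.3326 ⇒ V=11.3326 continue | (k=1,j=1): S=107.4123, (K−S)⁺=0.0000, hold=3.8522 ⇒ V=3.8522 continue  boundary S*=-
step 0: (k=0,j=0): S=96.3800, (K−S)⁺=0.0000, hold=7.3130 ⇒ V=7.3130 continue  boundary S*=-

price = 7.3130
boundary = - - - 69.6283 77.5984 69.6283 77.5984
tree:
7.3130
11.3326 3.8522
16.9951 6.4800 1.5693
24.5417 10.5691 2.9382 0.3705
31.6932 16.5716 5.3934 0.7908 0.0000
38.1102 24.5417 9.6378 1.6879 0.0000 0.0000
43.8681 31.6932 16.5716 3.6026 0.0000 0.0000 0.0000
49.0346 38.1102 24.5417 7.6892 0.0000 0.0000 0.0000 0.0000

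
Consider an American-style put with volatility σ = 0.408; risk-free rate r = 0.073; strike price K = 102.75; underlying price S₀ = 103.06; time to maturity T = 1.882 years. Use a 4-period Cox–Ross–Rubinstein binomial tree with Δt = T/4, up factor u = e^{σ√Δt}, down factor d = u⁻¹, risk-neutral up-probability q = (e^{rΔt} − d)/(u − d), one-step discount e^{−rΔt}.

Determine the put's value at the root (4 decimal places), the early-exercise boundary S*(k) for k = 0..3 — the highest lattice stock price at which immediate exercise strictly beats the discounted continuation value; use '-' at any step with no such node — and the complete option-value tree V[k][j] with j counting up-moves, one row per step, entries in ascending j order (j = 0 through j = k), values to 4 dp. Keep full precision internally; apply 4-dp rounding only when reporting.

Δt=0.47050, u=1.32294, d=0.75589, q=0.49211, disc=e^(-rΔt)=0.96624
k=4 terminal: V=max(K-S,0) → 69.1047 43.8646 0.0000 0.0000 0.0000
k=3: j=0 S=44.5109 intr=58.2391 cont=54.7700 V=58.2391[EX]; j=1 S=77.9020 intr=24.8480 cont=21.5262 V=24.8480[EX]; j=2 S=136.3426 intr=0.0000 cont=0.0000 V=0.0000[hold]; j=3 S=238.6241 intr=0.0000 cont=0.0000 V=0.0000[hold]  S*(3)=77.9020
k=2: j=0 S=58.8854 intr=43.8646 cont=40.3955 V=43.8646[EX]; j=1 S=103.0600 intr=0.0000 cont=12.1939 V=12.1939[hold]; j=2 S=180.3736 intr=0.0000 cont=0.0000 V=0.0000[hold]  S*(2)=58.8854
k=1: j=0 S=77.9020 intr=24.8480 cont=27.3244 V=27.3244[hold]; j=1 S=136.3426 intr=0.0000 cont=5.9841 V=5.9841[hold]  S*(1)=-
k=0: j=0 S=103.0600 intr=0.0000 cont=16.2546 V=16.2546[hold]  S*(0)=-

price = 16.2546
boundary = - - 58.8854 77.9020
tree:
16.2546
27.3244 5.9841
43.8646 12.1939 0.0000
58.2391 24.8480 0.0000 0.0000
69.1047 43.8646 0.0000 0.0000 0.0000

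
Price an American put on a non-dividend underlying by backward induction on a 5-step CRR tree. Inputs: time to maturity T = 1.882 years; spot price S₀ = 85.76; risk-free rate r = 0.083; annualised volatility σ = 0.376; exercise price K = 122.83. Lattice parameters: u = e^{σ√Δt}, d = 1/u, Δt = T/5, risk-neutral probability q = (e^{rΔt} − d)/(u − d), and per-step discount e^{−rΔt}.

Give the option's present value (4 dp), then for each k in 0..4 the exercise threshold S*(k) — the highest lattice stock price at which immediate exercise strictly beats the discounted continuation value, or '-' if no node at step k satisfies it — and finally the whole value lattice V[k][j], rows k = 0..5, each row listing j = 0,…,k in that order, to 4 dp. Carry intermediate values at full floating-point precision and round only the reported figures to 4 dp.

price = 37.5093
boundary = - 68.0928 85.7600 68.0928 85.7600
tree:
37.5093
54.7372 23.3379
68.7648 37.0700 11.6346
79.9027 54.7372 21.0569 3.3321
88.7460 68.7648 37.0700 7.0270 0.0000
95.7676 79.9027 54.7372 14.8189 0.0000 0.0000

params: Δt=0.37640 u=1.25946 d=0.79399 q=0.51076 e^(-rΔt)=0.96924
t_5 payoffs: 95.7676 79.9027 54.7372 14.8189 0.0000 0.0000
t_4: node(4,0) S=34.0840 payoff=88.7460 vs cont=84.9680 → 88.7460 [stop]  node(4,1) S=54.0652 payoff=68.7648 vs cont=64.9868 → 68.7648 [stop]  node(4,2) S=85.7600 payoff=37.0700 vs cont=33.2920 → 37.0700 [stop]  node(4,3) S=136.0355 payoff=0.0000 vs cont=7.0270 → 7.0270 [wait]  node(4,4) S=215.7841 payoff=0.0000 vs cont=0.0000 → 0.0000 [wait]  ⇒ S*(4)=85.7600
t_3: node(3,0) S=42.9273 payoff=79.9027 vs cont=76.1246 → 79.9027 [stop]  node(3,1) S=68.0928 payoff=54.7372 vs cont=50.9592 → 54.7372 [stop]  node(3,2) S=108.0111 payoff=14.8189 vs cont=21.0569 → 21.0569 [wait]  node(3,3) S=171.3309 payoff=0.0000 vs cont=3.3321 → 3.3321 [wait]  ⇒ S*(3)=68.0928
t_2: node(2,0) S=54.0652 payoff=68.7648 vs cont=64.9868 → 68.7648 [stop]  node(2,1) S=85.7600 payoff=37.0700 vs cont=36.3801 → 37.0700 [stop]  node(2,2) S=136.0355 payoff=0.0000 vs cont=11.6346 → 11.6346 [wait]  ⇒ S*(2)=85.7600
t_1: node(1,0) S=68.0928 payoff=54.7372 vs cont=50.9592 → 54.7372 [stop]  node(1,1) S=108.0111 payoff=14.8189 vs cont=23.3379 → 23.3379 [wait]  ⇒ S*(1)=68.0928
t_0: node(0,0) S=85.7600 payoff=37.0700 vs cont=37.5093 → 37.5093 [wait]  ⇒ S*(0)=-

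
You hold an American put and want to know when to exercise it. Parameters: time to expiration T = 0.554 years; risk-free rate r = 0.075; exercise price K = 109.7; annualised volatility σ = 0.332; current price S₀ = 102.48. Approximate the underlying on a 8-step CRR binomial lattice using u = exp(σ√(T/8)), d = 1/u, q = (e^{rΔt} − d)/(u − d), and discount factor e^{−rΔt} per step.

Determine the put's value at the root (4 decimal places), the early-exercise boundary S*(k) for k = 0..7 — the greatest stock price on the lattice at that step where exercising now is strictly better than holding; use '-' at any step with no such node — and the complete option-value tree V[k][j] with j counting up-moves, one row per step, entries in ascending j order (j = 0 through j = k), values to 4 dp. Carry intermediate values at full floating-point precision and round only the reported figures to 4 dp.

price = 12.6142
boundary = - - - 78.8515 86.0504 78.8515 86.0504 93.9066
tree:
12.6142
17.5799 7.9329
23.7126 11.8191 4.2495
30.8485 17.0427 6.8799 1.7448
37.4452 23.6496 10.8169 3.1364 0.4146
43.4900 30.8485 16.3858 5.5330 0.8469 0.0000
49.0291 37.4452 23.6496 9.5170 1.7301 0.0000 0.0000
54.1047 43.4900 30.8485 15.7934 3.5343 0.0000 0.0000 0.0000
58.7558 49.0291 37.4452 23.6496 7.2200 0.0000 0.0000 0.0000 0.0000

params: Δt=0.06925 u=1.09130 d=0.91634 q=0.50794 e^(-rΔt)=0.99482
t_8 payoffs: 58.7558 49.0291 37.4452 23.6496 7.2200 0.0000 0.0000 0.0000 0.0000
t_7: node(7,0) S=55.5953 payoff=54.1047 vs cont=53.5365 → 54.1047 [stop]  node(7,1) S=66.2100 payoff=43.4900 vs cont=42.9217 → 43.4900 [stop]  node(7,2) S=78.8515 payoff=30.8485 vs cont=30.2802 → 30.8485 [stop]  node(7,3) S=93.9066 payoff=15.7934 vs cont=15.2251 → 15.7934 [stop]  node(7,4) S=111.8361 payoff=0.0000 vs cont=3.5343 → 3.5343 [wait]  node(7,5) S=133.1890 payoff=0.0000 vs cont=0.0000 → 0.0000 [wait]  node(7,6) S=158.6187 payoff=0.0000 vs cont=0.0000 → 0.0000 [wait]  node(7,7) S=188.9037 payoff=0.0000 vs cont=0.0000 → 0.0000 [wait]  ⇒ S*(7)=93.9066
t_6: node(6,0) S=60.6709 payoff=49.0291 vs cont=48.4608 → 49.0291 [stop]  node(6,1) S=72.2548 payoff=37.4452 vs cont=36.8769 → 37.4452 [stop]  node(6,2) S=86.0504 payoff=23.6496 vs cont=23.0813 → 23.6496 [stop]  node(6,3) S=102.4800 payoff=7.2200 vs cont=9.5170 → 9.5170 [wait]  node(6,4) S=122.0465 payoff=0.0000 vs cont=1.7301 → 1.7301 [wait]  node(6,5) S=145.3488 payoff=0.0000 vs cont=0.0000 → 0.0000 [wait]  node(6,6) S=173.1001 payoff=0.0000 vs cont=0.0000 → 0.0000 [wait]  ⇒ S*(6)=86.0504
t_5: node(5,0) S=66.2100 payoff=43.4900 vs cont=42.9217 → 43.4900 [stop]  node(5,1) S=78.8515 payoff=30.8485 vs cont=30.2802 → 30.8485 [stop]  node(5,2) S=93.9066 payoff=15.7934 vs cont=16.3858 → 16.3858 [wait]  node(5,3) S=111.8361 payoff=0.0000 vs cont=5.5330 → 5.5330 [wait]  node(5,4) S=133.1890 payoff=0.0000 vs cont=0.8469 → 0.8469 [wait]  node(5,5) S=158.6187 payoff=0.0000 vs cont=0.0000 → 0.0000 [wait]  ⇒ S*(5)=78.8515
t_4: node(4,0) S=72.2548 payoff=37.4452 vs cont=36.8769 → 37.4452 [stop]  node(4,1) S=86.0504 payoff=23.6496 vs cont=23.3807 → 23.6496 [stop]  node(4,2) S=102.4800 payoff=7.2200 vs cont=10.8169 → 10.8169 [wait]  node(4,3) S=122.0465 payoff=0.0000 vs cont=3.1364 → 3.1364 [wait]  node(4,4) S=145.3488 payoff=0.0000 vs cont=0.4146 → 0.4146 [wait]  ⇒ S*(4)=86.0504
t_3: node(3,0) S=78.8515 payoff=30.8485 vs cont=30.2802 → 30.8485 [stop]  node(3,1) S=93.9066 payoff=15.7934 vs cont=17.0427 → 17.0427 [wait]  node(3,2) S=111.8361 payoff=0.0000 vs cont=6.8799 → 6.8799 [wait]  node(3,3) S=133.1890 payoff=0.0000 vs cont=1.7448 → 1.7448 [wait]  ⇒ S*(3)=78.8515
t_2: node(2,0) S=86.0504 payoff=23.6496 vs cont=23.7126 → 23.7126 [wait]  node(2,1) S=102.4800 payoff=7.2200 vs cont=11.8191 → 11.8191 [wait]  node(2,2) S=122.0465 payoff=0.0000 vs cont=4.2495 → 4.2495 [wait]  ⇒ S*(2)=-
t_1: node(1,0) S=93.9066 payoff=15.7934 vs cont=17.5799 → 17.5799 [wait]  node(1,1) S=111.8361 payoff=0.0000 vs cont=7.9329 → 7.9329 [wait]  ⇒ S*(1)=-
t_0: node(0,0) S=102.4800 payoff=7.2200 vs cont=12.6142 → 12.6142 [wait]  ⇒ S*(0)=-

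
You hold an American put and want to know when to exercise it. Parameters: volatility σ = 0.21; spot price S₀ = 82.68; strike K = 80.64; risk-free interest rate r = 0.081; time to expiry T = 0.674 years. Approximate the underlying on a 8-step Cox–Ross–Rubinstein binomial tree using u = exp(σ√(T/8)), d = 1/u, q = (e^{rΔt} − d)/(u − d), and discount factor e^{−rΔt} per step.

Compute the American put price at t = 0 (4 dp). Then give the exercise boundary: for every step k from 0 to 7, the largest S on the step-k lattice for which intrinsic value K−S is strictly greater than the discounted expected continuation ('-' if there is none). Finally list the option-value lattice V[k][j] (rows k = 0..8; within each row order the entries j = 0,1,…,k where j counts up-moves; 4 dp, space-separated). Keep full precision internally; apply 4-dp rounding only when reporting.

price = 3.2060
boundary = - - - 68.8627 64.7906 68.8627 73.1908 68.8627
tree:
3.2060
5.1168 1.6249
7.9081 2.8123 0.6375
11.7773 4.7242 1.2252 0.1468
15.8494 7.6419 2.3076 0.3220 0.0000
19.6807 11.7773 4.2287 0.7062 0.0000 0.0000
23.2855 15.8494 7.4492 1.5488 0.0000 0.0000 0.0000
26.6770 19.6807 11.7773 3.3967 0.0000 0.0000 0.0000 0.0000
29.8681 23.2855 15.8494 7.4492 0.0000 0.0000 0.0000 0.0000 0.0000

Δt=0.08425  u=1.06285  d=0.94087  q=0.54090  discount=0.99320
step 8 (expiry): payoffs max(K−S,0) = 29.8681 23.2855 15.8494 7.4492 0.0000 0.0000 0.0000 0.0000 0.0000
step 7: (k=7,j=0): S=53.9630, (K−S)⁺=26.6770, hold=26.1286 ⇒ V=26.6770 exercise | (k=7,j=1): S=60.9593, (K−S)⁺=19.6807, hold=19.1323 ⇒ V=19.6807 exercise | (k=7,j=2): S=68.8627, (K−S)⁺=11.7773, hold=11.2289 ⇒ V=11.7773 exercise | (k=7,j=3): S=77.7908, (K−S)⁺=2.8492, hold=3.3967 ⇒ V=3.3967 continue | (k=7,j=4): S=87.8765, (K−S)⁺=0.0000, hold=0.0000 ⇒ V=0.0000 continue | (k=7,j=5): S=99.2697, (K−S)⁺=0.0000, hold=0.0000 ⇒ V=0.0000 continue | (k=7,j=6): S=112.1401, (K−S)⁺=0.0000, hold=0.0000 ⇒ V=0.0000 continue | (k=7,j=7): S=126.6792, (K−S)⁺=0.0000, hold=0.0000 ⇒ V=0.0000 continue  boundary S*=68.8627
step 6: (k=6,j=0): S=57.3545, (K−S)⁺=23.2855, hold=22.7370 ⇒ V=23.2855 exercise | (k=6,j=1): S=64.7906, (K−S)⁺=15.8494, hold=15.3010 ⇒ V=15.8494 exercise | (k=6,j=2): S=73.1908, (K−S)⁺=7.4492, hold=7.1949 ⇒ V=7.4492 exercise | (k=6,j=3): S=82.6800, (K−S)⁺=0.0000, hold=1.5488 ⇒ V=1.5488 continue | (k=6,j=4): S=93.3995, (K−S)⁺=0.0000, hold=0.0000 ⇒ V=0.0000 continue | (k=6,j=5): S=105.5089, (K−S)⁺=0.0000, hold=0.0000 ⇒ V=0.0000 continue | (k=6,j=6): S=119.1882, (K−S)⁺=0.0000, hold=0.0000 ⇒ V=0.0000 continue  boundary S*=73.1908
step 5: (k=5,j=0): S=60.9593, (K−S)⁺=19.6807, hold=19.1323 ⇒ V=19.6807 exercise | (k=5,j=1): S=68.8627, (K−S)⁺=11.7773, hold=11.2289 ⇒ V=11.7773 exercise | (k=5,j=2): S=77.7908, (K−S)⁺=2.8492, hold=4.2287 ⇒ V=4.2287 continue | (k=5,j=3): S=87.8765, (K−S)⁺=0.0000, hold=0.7062 ⇒ V=0.7062 continue | (k=5,j=4): S=99.2697, (K−S)⁺=0.0000, hold=0.0000 ⇒ V=0.0000 continue | (k=5,j=5): S=112.1401, (K−S)⁺=0.0000, hold=0.0000 ⇒ V=0.0000 continue  boundary S*=68.8627
step 4: (k=4,j=0): S=64.7906, (K−S)⁺=15.8494, hold=15.3010 ⇒ V=15.8494 exercise | (k=4,j=1): S=73.1908, (K−S)⁺=7.4492, hold=7.6419 ⇒ V=7.6419 continue | (k=4,j=2): S=82.6800, (K−S)⁺=0.0000, hold=2.3076 ⇒ V=2.3076 continue | (k=4,j=3): S=93.3995, (K−S)⁺=0.0000, hold=0.3220 ⇒ V=0.3220 continue | (k=4,j=4): S=105.5089, (K−S)⁺=0.0000, hold=0.0000 ⇒ V=0.0000 continue  boundary S*=64.7906
step 3: (k=3,j=0): S=68.8627, (K−S)⁺=11.7773, hold=11.3324 ⇒ V=11.7773 exercise | (k=3,j=1): S=77.7908, (K−S)⁺=2.8492, hold=4.7242 ⇒ V=4.7242 continue | (k=3,j=2): S=87.8765, (K−S)⁺=0.0000, hold=1.2252 ⇒ V=1.2252 continue | (k=3,j=3): S=99.2697, (K−S)⁺=0.0000, hold=0.1468 ⇒ V=0.1468 continue  boundary S*=68.8627
step 2: (k=2,j=0): S=73.1908, (K−S)⁺=7.4492, hold=7.9081 ⇒ V=7.9081 continue | (k=2,j=1): S=82.6800, (K−S)⁺=0.0000, hold=2.8123 ⇒ V=2.8123 continue | (k=2,j=2): S=93.3995, (K−S)⁺=0.0000, hold=0.6375 ⇒ V=0.6375 continue  boundary S*=-
step 1: (k=1,j=0): S=77.7908, (K−S)⁺=2.8492, hold=5.1168 ⇒ V=5.1168 continue | (k=1,j=1): S=87.8765, (K−S)⁺=0.0000, hold=1.6249 ⇒ V=1.6249 continue  boundary S*=-
step 0: (k=0,j=0): S=82.6800, (K−S)⁺=0.0000, hold=3.2060 ⇒ V=3.2060 continue  boundary S*=-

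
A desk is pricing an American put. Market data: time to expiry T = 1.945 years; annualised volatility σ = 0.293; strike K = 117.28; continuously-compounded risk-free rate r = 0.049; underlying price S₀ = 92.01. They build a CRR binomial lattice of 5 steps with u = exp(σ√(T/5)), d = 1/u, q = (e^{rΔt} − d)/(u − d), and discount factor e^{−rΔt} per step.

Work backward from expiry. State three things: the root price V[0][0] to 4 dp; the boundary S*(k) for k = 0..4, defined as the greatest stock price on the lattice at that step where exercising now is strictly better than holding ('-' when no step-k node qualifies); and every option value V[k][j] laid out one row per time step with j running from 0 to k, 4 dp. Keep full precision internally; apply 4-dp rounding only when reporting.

price = 27.9099
boundary = - 76.6426 63.8419 76.6426 92.0100
tree:
27.9099
40.6374 16.5839
53.4381 26.5600 7.5052
64.1009 40.6374 13.8691 1.5972
72.9828 53.4381 25.2700 3.3008 0.0000
80.3812 64.1009 40.6374 6.8214 0.0000 0.0000

params: Δt=0.38900 u=1.20051 d=0.83298 q=0.50680 e^(-rΔt)=0.98112
t_5 payoffs: 80.3812 64.1009 40.6374 6.8214 0.0000 0.0000
t_4: node(4,0) S=44.2972 payoff=72.9828 vs cont=70.7685 → 72.9828 [stop]  node(4,1) S=63.8419 payoff=53.4381 vs cont=51.2238 → 53.4381 [stop]  node(4,2) S=92.0100 payoff=25.2700 vs cont=23.0557 → 25.2700 [stop]  node(4,3) S=132.6063 payoff=0.0000 vs cont=3.3008 → 3.3008 [wait]  node(4,4) S=191.1144 payoff=0.0000 vs cont=0.0000 → 0.0000 [wait]  ⇒ S*(4)=92.0100
t_3: node(3,0) S=53.1791 payoff=64.1009 vs cont=61.8866 → 64.1009 [stop]  node(3,1) S=76.6426 payoff=40.6374 vs cont=38.4231 → 40.6374 [stop]  node(3,2) S=110.4586 payoff=6.8214 vs cont=13.8691 → 13.8691 [wait]  node(3,3) S=159.1948 payoff=0.0000 vs cont=1.5972 → 1.5972 [wait]  ⇒ S*(3)=76.6426
t_2: node(2,0) S=63.8419 payoff=53.4381 vs cont=51.2238 → 53.4381 [stop]  node(2,1) S=92.0100 payoff=25.2700 vs cont=26.5600 → 26.5600 [wait]  node(2,2) S=132.6063 payoff=0.0000 vs cont=7.5052 → 7.5052 [wait]  ⇒ S*(2)=63.8419
t_1: node(1,0) S=76.6426 payoff=40.6374 vs cont=39.0645 → 40.6374 [stop]  node(1,1) S=110.4586 payoff=6.8214 vs cont=16.5839 → 16.5839 [wait]  ⇒ S*(1)=76.6426
t_0: node(0,0) S=92.0100 payoff=25.2700 vs cont=27.9099 → 27.9099 [wait]  ⇒ S*(0)=-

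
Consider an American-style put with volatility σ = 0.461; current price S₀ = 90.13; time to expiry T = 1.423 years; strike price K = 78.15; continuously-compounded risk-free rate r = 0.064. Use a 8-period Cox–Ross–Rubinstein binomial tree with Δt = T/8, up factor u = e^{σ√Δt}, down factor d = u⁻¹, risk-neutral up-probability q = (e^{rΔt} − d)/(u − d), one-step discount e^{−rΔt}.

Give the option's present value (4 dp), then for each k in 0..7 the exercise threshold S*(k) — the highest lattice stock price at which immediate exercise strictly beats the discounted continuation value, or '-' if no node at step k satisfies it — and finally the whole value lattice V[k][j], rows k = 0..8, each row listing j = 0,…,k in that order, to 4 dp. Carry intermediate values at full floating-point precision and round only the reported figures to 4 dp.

price = 10.4298
boundary = - - - - 41.4108 50.2982 41.4108 50.2982
tree:
10.4298
14.9988 5.7444
20.9464 8.9334 2.4375
28.2790 13.5270 4.1856 0.6079
36.7392 19.8167 7.0573 1.1843 0.0000
44.0563 27.8518 11.6118 2.3071 0.0000 0.0000
50.0804 36.7392 18.4590 4.4945 0.0000 0.0000 0.0000
55.0402 44.0563 27.8518 8.7557 0.0000 0.0000 0.0000 0.0000
59.1235 50.0804 36.7392 17.0570 0.0000 0.0000 0.0000 0.0000 0.0000

Δt=0.17788  u=1.21462  d=0.82331  q=0.48080  discount=0.98868
step 8 (expiry): payoffs max(K−S,0) = 59.1235 50.0804 36.7392 17.0570 0.0000 0.0000 0.0000 0.0000 0.0000
step 7: (k=7,j=0): S=23.1098, (K−S)⁺=55.0402, hold=54.1555 ⇒ V=55.0402 exercise | (k=7,j=1): S=34.0937, (K−S)⁺=44.0563, hold=43.1716 ⇒ V=44.0563 exercise | (k=7,j=2): S=50.2982, (K−S)⁺=27.8518, hold=26.9672 ⇒ V=27.8518 exercise | (k=7,j=3): S=74.2045, (K−S)⁺=3.9455, hold=8.7557 ⇒ V=8.7557 continue | (k=7,j=4): S=109.4733, (K−S)⁺=0.0000, hold=0.0000 ⇒ V=0.0000 continue | (k=7,j=5): S=161.5051, (K−S)⁺=0.0000, hold=0.0000 ⇒ V=0.0000 continue | (k=7,j=6): S=238.2671, (K−S)⁺=0.0000, hold=0.0000 ⇒ V=0.0000 continue | (k=7,j=7): S=351.5134, (K−S)⁺=0.0000, hold=0.0000 ⇒ V=0.0000 continue  boundary S*=50.2982
step 6: (k=6,j=0): S=28.0696, (K−S)⁺=50.0804, hold=49.1958 ⇒ V=50.0804 exercise | (k=6,j=1): S=41.4108, (K−S)⁺=36.7392, hold=35.8546 ⇒ V=36.7392 exercise | (k=6,j=2): S=61.0930, (K−S)⁺=17.0570, hold=18.4590 ⇒ V=18.4590 continue | (k=6,j=3): S=90.1300, (K−S)⁺=0.0000, hold=4.4945 ⇒ V=4.4945 continue | (k=6,j=4): S=132.9680, (K−S)⁺=0.0000, hold=0.0000 ⇒ V=0.0000 continue | (k=6,j=5): S=196.1666, (K−S)⁺=0.0000, hold=0.0000 ⇒ V=0.0000 continue | (k=6,j=6): S=289.4029, (K−S)⁺=0.0000, hold=0.0000 ⇒ V=0.0000 continue  boundary S*=41.4108
step 5: (k=5,j=0): S=34.0937, (K−S)⁺=44.0563, hold=43.1716 ⇒ V=44.0563 exercise | (k=5,j=1): S=50.2982, (K−S)⁺=27.8518, hold=27.6336 ⇒ V=27.8518 exercise | (k=5,j=2): S=74.2045, (K−S)⁺=3.9455, hold=11.6118 ⇒ V=11.6118 continue | (k=5,j=3): S=109.4733, (K−S)⁺=0.0000, hold=2.3071 ⇒ V=2.3071 continue | (k=5,j=4): S=161.5051, (K−S)⁺=0.0000, hold=0.0000 ⇒ V=0.0000 continue | (k=5,j=5): S=238.2671, (K−S)⁺=0.0000, hold=0.0000 ⇒ V=0.0000 continue  boundary S*=50.2982
step 4: (k=4,j=0): S=41.4108, (K−S)⁺=36.7392, hold=35.8546 ⇒ V=36.7392 exercise | (k=4,j=1): S=61.0930, (K−S)⁺=17.0570, hold=19.8167 ⇒ V=19.8167 continue | (k=4,j=2): S=90.1300, (K−S)⁺=0.0000, hold=7.0573 ⇒ V=7.0573 continue | (k=4,j=3): S=132.9680, (K−S)⁺=0.0000, hold=1.1843 ⇒ V=1.1843 continue | (k=4,j=4): S=196.1666, (K−S)⁺=0.0000, hold=0.0000 ⇒ V=0.0000 continue  boundary S*=41.4108
step 3: (k=3,j=0): S=50.2982, (K−S)⁺=27.8518, hold=28.2790 ⇒ V=28.2790 continue | (k=3,j=1): S=74.2045, (K−S)⁺=3.9455, hold=13.5270 ⇒ V=13.5270 continue | (k=3,j=2): S=109.4733, (K−S)⁺=0.0000, hold=4.1856 ⇒ V=4.1856 continue | (k=3,j=3): S=161.5051, (K−S)⁺=0.0000, hold=0.6079 ⇒ V=0.6079 continue  boundary S*=-
step 2: (k=2,j=0): S=61.0930, (K−S)⁺=17.0570, hold=20.9464 ⇒ V=20.9464 continue | (k=2,j=1): S=90.1300, (K−S)⁺=0.0000, hold=8.9334 ⇒ V=8.9334 continue | (k=2,j=2): S=132.9680, (K−S)⁺=0.0000, hold=2.4375 ⇒ V=2.4375 continue  boundary S*=-
step 1: (k=1,j=0): S=74.2045, (K−S)⁺=3.9455, hold=14.9988 ⇒ V=14.9988 continue | (k=1,j=1): S=109.4733, (K−S)⁺=0.0000, hold=5.7444 ⇒ V=5.7444 continue  boundary S*=-
step 0: (k=0,j=0): S=90.1300, (K−S)⁺=0.0000, hold=10.4298 ⇒ V=10.4298 continue  boundary S*=-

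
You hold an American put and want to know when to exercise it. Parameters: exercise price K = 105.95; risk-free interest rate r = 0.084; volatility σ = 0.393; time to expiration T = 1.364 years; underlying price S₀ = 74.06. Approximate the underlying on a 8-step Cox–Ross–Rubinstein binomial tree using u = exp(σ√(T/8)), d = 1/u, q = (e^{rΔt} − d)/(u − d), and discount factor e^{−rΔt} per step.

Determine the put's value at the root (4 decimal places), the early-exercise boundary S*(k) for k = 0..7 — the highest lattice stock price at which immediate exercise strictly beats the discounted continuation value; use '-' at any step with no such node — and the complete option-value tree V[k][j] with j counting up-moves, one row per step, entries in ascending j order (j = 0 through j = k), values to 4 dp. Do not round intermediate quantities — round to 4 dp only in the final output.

Δt=0.17050  u=1.17619  d=0.85021  q=0.50377  discount=0.98578
step 8 (expiry): payoffs max(K−S,0) = 85.7301 77.9776 67.2527 52.4157 31.8900 3.4946 0.0000 0.0000 0.0000
step 7: (k=7,j=0): S=23.7823, (K−S)⁺=82.1677, hold=80.6611 ⇒ V=82.1677 exercise | (k=7,j=1): S=32.9007, (K−S)⁺=73.0493, hold=71.5427 ⇒ V=73.0493 exercise | (k=7,j=2): S=45.5152, (K−S)⁺=60.4348, hold=58.9282 ⇒ V=60.4348 exercise | (k=7,j=3): S=62.9663, (K−S)⁺=42.9837, hold=41.4771 ⇒ V=42.9837 exercise | (k=7,j=4): S=87.1083, (K−S)⁺=18.8417, hold=17.3351 ⇒ V=18.8417 exercise | (k=7,j=5): S=120.5065, (K−S)⁺=0.0000, hold=1.7094 ⇒ V=1.7094 continue | (k=7,j=6): S=166.7101, (K−S)⁺=0.0000, hold=0.0000 ⇒ V=0.0000 continue | (k=7,j=7): S=230.6286, (K−S)⁺=0.0000, hold=0.0000 ⇒ V=0.0000 continue  boundary S*=87.1083
step 6: (k=6,j=0): S=27.9724, (K−S)⁺=77.9776, hold=76.4710 ⇒ V=77.9776 exercise | (k=6,j=1): S=38.6973, (K−S)⁺=67.2527, hold=65.7461 ⇒ V=67.2527 exercise | (k=6,j=2): S=53.5343, (K−S)⁺=52.4157, hold=50.9091 ⇒ V=52.4157 exercise | (k=6,j=3): S=74.0600, (K−S)⁺=31.8900, hold=30.3834 ⇒ V=31.8900 exercise | (k=6,j=4): S=102.4554, (K−S)⁺=3.4946, hold=10.0658 ⇒ V=10.0658 continue | (k=6,j=5): S=141.7380, (K−S)⁺=0.0000, hold=0.8362 ⇒ V=0.8362 continue | (k=6,j=6): S=196.0819, (K−S)⁺=0.0000, hold=0.0000 ⇒ V=0.0000 continue  boundary S*=74.0600
step 5: (k=5,j=0): S=32.9007, (K−S)⁺=73.0493, hold=71.5427 ⇒ V=73.0493 exercise | (k=5,j=1): S=45.5152, (K−S)⁺=60.4348, hold=58.9282 ⇒ V=60.4348 exercise | (k=5,j=2): S=62.9663, (K−S)⁺=42.9837, hold=41.4771 ⇒ V=42.9837 exercise | (k=5,j=3): S=87.1083, (K−S)⁺=18.8417, hold=20.5985 ⇒ V=20.5985 continue | (k=5,j=4): S=120.5065, (K−S)⁺=0.0000, hold=5.3392 ⇒ V=5.3392 continue | (k=5,j=5): S=166.7101, (K−S)⁺=0.0000, hold=0.4091 ⇒ V=0.4091 continue  boundary S*=62.9663
step 4: (k=4,j=0): S=38.6973, (K−S)⁺=67.2527, hold=65.7461 ⇒ V=67.2527 exercise | (k=4,j=1): S=53.5343, (K−S)⁺=52.4157, hold=50.9091 ⇒ V=52.4157 exercise | (k=4,j=2): S=74.0600, (K−S)⁺=31.8900, hold=31.2558 ⇒ V=31.8900 exercise | (k=4,j=3): S=102.4554, (K−S)⁺=3.4946, hold=12.7277 ⇒ V=12.7277 continue | (k=4,j=4): S=141.7380, (K−S)⁺=0.0000, hold=2.8149 ⇒ V=2.8149 continue  boundary S*=74.0600
step 3: (k=3,j=0): S=45.5152, (K−S)⁺=60.4348, hold=58.9282 ⇒ V=60.4348 exercise | (k=3,j=1): S=62.9663, (K−S)⁺=42.9837, hold=41.4771 ⇒ V=42.9837 exercise | (k=3,j=2): S=87.1083, (K−S)⁺=18.8417, hold=21.9204 ⇒ V=21.9204 continue | (k=3,j=3): S=120.5065, (K−S)⁺=0.0000, hold=7.6239 ⇒ V=7.6239 continue  boundary S*=62.9663
step 2: (k=2,j=0): S=53.5343, (K−S)⁺=52.4157, hold=50.9091 ⇒ V=52.4157 exercise | (k=2,j=1): S=74.0600, (K−S)⁺=31.8900, hold=31.9123 ⇒ V=31.9123 continue | (k=2,j=2): S=102.4554, (K−S)⁺=3.4946, hold=14.5089 ⇒ V=14.5089 continue  boundary S*=53.5343
step 1: (k=1,j=0): S=62.9663, (K−S)⁺=42.9837, hold=41.4882 ⇒ V=42.9837 exercise | (k=1,j=1): S=87.1083, (K−S)⁺=18.8417, hold=22.8159 ⇒ V=22.8159 continue  boundary S*=62.9663
step 0: (k=0,j=0): S=74.0600, (K−S)⁺=31.8900, hold=32.3570 ⇒ V=32.3570 continue  boundary S*=-

price = 32.3570
boundary = - 62.9663 53.5343 62.9663 74.0600 62.9663 74.0600 87.1083
tree:
32.3570
42.9837 22.8159
52.4157 31.9123 14.5089
60.4348 42.9837 21.9204 7.6239
67.2527 52.4157 31.8900 12.7277 2.8149
73.0493 60.4348 42.9837 20.5985 5.3392 0.4091
77.9776 67.2527 52.4157 31.8900 10.0658 0.8362 0.0000
82.1677 73.0493 60.4348 42.9837 18.8417 1.7094 0.0000 0.0000
85.7301 77.9776 67.2527 52.4157 31.8900 3.4946 0.0000 0.0000 0.0000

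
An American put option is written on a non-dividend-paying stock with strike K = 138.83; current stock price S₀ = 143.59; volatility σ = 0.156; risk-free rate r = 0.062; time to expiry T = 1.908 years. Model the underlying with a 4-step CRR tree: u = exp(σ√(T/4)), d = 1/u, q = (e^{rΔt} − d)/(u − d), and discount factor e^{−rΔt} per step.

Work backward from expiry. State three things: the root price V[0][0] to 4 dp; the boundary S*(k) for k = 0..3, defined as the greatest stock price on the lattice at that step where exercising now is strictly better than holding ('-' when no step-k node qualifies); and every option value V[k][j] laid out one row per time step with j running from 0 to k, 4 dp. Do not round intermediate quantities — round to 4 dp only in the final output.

price = 4.9420
boundary = - - 115.7553 128.9236
tree:
4.9420
10.9065 1.4049
23.0747 3.7305 0.0000
34.8980 9.9064 0.0000 0.0000
45.5137 23.0747 0.0000 0.0000 0.0000

Δt=0.47700  u=1.11376  d=0.89786  q=0.61212  discount=0.97086
step 4 (expiry): payoffs max(K−S,0) = 45.5137 23.0747 0.0000 0.0000 0.0000
step 3: (k=3,j=0): S=103.9320, (K−S)⁺=34.8980, hold=30.8523 ⇒ V=34.8980 exercise | (k=3,j=1): S=128.9236, (K−S)⁺=9.9064, hold=8.6895 ⇒ V=9.9064 exercise | (k=3,j=2): S=159.9248, (K−S)⁺=0.0000, hold=0.0000 ⇒ V=0.0000 continue | (k=3,j=3): S=198.3805, (K−S)⁺=0.0000, hold=0.0000 ⇒ V=0.0000 continue  boundary S*=128.9236
step 2: (k=2,j=0): S=115.7553, (K−S)⁺=23.0747, hold=19.0290 ⇒ V=23.0747 exercise | (k=2,j=1): S=143.5900, (K−S)⁺=0.0000, hold=3.7305 ⇒ V=3.7305 continue | (k=2,j=2): S=178.1178, (K−S)⁺=0.0000, hold=0.0000 ⇒ V=0.0000 continue  boundary S*=115.7553
step 1: (k=1,j=0): S=128.9236, (K−S)⁺=9.9064, hold=10.9065 ⇒ V=10.9065 continue | (k=1,j=1): S=159.9248, (K−S)⁺=0.0000, hold=1.4049 ⇒ V=1.4049 continue  boundary S*=-
step 0: (k=0,j=0): S=143.5900, (K−S)⁺=0.0000, hold=4.9420 ⇒ V=4.9420 continue  boundary S*=-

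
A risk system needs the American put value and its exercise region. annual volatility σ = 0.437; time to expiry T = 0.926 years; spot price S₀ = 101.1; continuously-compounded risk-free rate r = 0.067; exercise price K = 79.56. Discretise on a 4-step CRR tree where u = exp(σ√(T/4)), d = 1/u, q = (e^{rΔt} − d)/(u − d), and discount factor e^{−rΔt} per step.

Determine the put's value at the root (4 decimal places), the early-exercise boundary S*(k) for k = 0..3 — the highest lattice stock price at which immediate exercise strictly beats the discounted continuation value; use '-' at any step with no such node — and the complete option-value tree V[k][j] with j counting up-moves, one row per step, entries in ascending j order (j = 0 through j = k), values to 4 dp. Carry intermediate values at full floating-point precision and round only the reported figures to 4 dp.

price = 5.8313
boundary = - - - 53.8030
tree:
5.8313
9.8712 1.7215
16.2609 3.3918 0.0000
25.7570 6.6828 0.0000 0.0000
35.9595 13.1671 0.0000 0.0000 0.0000

Δt=0.23150  u=1.23400  d=0.81037  q=0.48453  discount=0.98461
step 4 (expiry): payoffs max(K−S,0) = 35.9595 13.1671 0.0000 0.0000 0.0000
step 3: (k=3,j=0): S=53.8030, (K−S)⁺=25.7570, hold=24.5325 ⇒ V=25.7570 exercise | (k=3,j=1): S=81.9288, (K−S)⁺=0.0000, hold=6.6828 ⇒ V=6.6828 continue | (k=3,j=2): S=124.7573, (K−S)⁺=0.0000, hold=0.0000 ⇒ V=0.0000 continue | (k=3,j=3): S=189.9746, (K−S)⁺=0.0000, hold=0.0000 ⇒ V=0.0000 continue  boundary S*=53.8030
step 2: (k=2,j=0): S=66.3929, (K−S)⁺=13.1671, hold=16.2609 ⇒ V=16.2609 continue | (k=2,j=1): S=101.1000, (K−S)⁺=0.0000, hold=3.3918 ⇒ V=3.3918 continue | (k=2,j=2): S=153.9504, (K−S)⁺=0.0000, hold=0.0000 ⇒ V=0.0000 continue  boundary S*=-
step 1: (k=1,j=0): S=81.9288, (K−S)⁺=0.0000, hold=9.8712 ⇒ V=9.8712 continue | (k=1,j=1): S=124.7573, (K−S)⁺=0.0000, hold=1.7215 ⇒ V=1.7215 continue  boundary S*=-
step 0: (k=0,j=0): S=101.1000, (K−S)⁺=0.0000, hold=5.8313 ⇒ V=5.8313 continue  boundary S*=-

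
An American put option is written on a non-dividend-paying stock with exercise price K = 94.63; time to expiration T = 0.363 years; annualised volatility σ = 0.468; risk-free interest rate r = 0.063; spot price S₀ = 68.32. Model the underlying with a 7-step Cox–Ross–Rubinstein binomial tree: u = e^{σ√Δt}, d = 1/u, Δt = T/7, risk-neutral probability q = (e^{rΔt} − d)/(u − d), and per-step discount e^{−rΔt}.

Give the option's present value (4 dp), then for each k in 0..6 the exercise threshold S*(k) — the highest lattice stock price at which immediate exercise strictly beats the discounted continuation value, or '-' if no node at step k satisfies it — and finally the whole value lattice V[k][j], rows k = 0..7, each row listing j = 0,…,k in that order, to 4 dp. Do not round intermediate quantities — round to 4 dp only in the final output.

price = 26.6604
boundary = - 61.4134 55.2051 61.4134 68.3200 76.0033 84.5506
tree:
26.6604
33.2166 19.9797
39.4249 26.3219 13.4783
45.0057 33.2166 19.2847 7.4936
50.0222 39.4249 26.3100 12.0639 2.7623
54.5317 45.0057 33.2166 18.6267 5.2785 0.1483
58.5853 50.0222 39.4249 26.3100 10.0794 0.2909 0.0000
62.2291 54.5317 45.0057 33.2166 18.6267 0.5709 0.0000 0.0000

params: Δt=0.05186 u=1.11246 d=0.89891 q=0.48871 e^(-rΔt)=0.99674
t_7 payoffs: 62.2291 54.5317 45.0057 33.2166 18.6267 0.5709 0.0000 0.0000
t_6: node(6,0) S=36.0447 payoff=58.5853 vs cont=58.2766 → 58.5853 [stop]  node(6,1) S=44.6078 payoff=50.0222 vs cont=49.7136 → 50.0222 [stop]  node(6,2) S=55.2051 payoff=39.4249 vs cont=39.1163 → 39.4249 [stop]  node(6,3) S=68.3200 payoff=26.3100 vs cont=26.0013 → 26.3100 [stop]  node(6,4) S=84.5506 payoff=10.0794 vs cont=9.7708 → 10.0794 [stop]  node(6,5) S=104.6370 payoff=0.0000 vs cont=0.2909 → 0.2909 [wait]  node(6,6) S=129.4953 payoff=0.0000 vs cont=0.0000 → 0.0000 [wait]  ⇒ S*(6)=84.5506
t_5: node(5,0) S=40.0983 payoff=54.5317 vs cont=54.2230 → 54.5317 [stop]  node(5,1) S=49.6243 payoff=45.0057 vs cont=44.6970 → 45.0057 [stop]  node(5,2) S=61.4134 payoff=33.2166 vs cont=32.9079 → 33.2166 [stop]  node(5,3) S=76.0033 payoff=18.6267 vs cont=18.3181 → 18.6267 [stop]  node(5,4) S=94.0591 payoff=0.5709 vs cont=5.2785 → 5.2785 [wait]  node(5,5) S=116.4045 payoff=0.0000 vs cont=0.1483 → 0.1483 [wait]  ⇒ S*(5)=76.0033
t_4: node(4,0) S=44.6078 payoff=50.0222 vs cont=49.7136 → 50.0222 [stop]  node(4,1) S=55.2051 payoff=39.4249 vs cont=39.1163 → 39.4249 [stop]  node(4,2) S=68.3200 payoff=26.3100 vs cont=26.0013 → 26.3100 [stop]  node(4,3) S=84.5506 payoff=10.0794 vs cont=12.0639 → 12.0639 [wait]  node(4,4) S=104.6370 payoff=0.0000 vs cont=2.7623 → 2.7623 [wait]  ⇒ S*(4)=68.3200
t_3: node(3,0) S=49.6243 payoff=45.0057 vs cont=44.6970 → 45.0057 [stop]  node(3,1) S=61.4134 payoff=33.2166 vs cont=32.9079 → 33.2166 [stop]  node(3,2) S=76.0033 payoff=18.6267 vs cont=19.2847 → 19.2847 [wait]  node(3,3) S=94.0591 payoff=0.5709 vs cont=7.4936 → 7.4936 [wait]  ⇒ S*(3)=61.4134
t_2: node(2,0) S=55.2051 payoff=39.4249 vs cont=39.1163 → 39.4249 [stop]  node(2,1) S=68.3200 payoff=26.3100 vs cont=26.3219 → 26.3219 [wait]  node(2,2) S=84.5506 payoff=10.0794 vs cont=13.4783 → 13.4783 [wait]  ⇒ S*(2)=55.2051
t_1: node(1,0) S=61.4134 payoff=33.2166 vs cont=32.9137 → 33.2166 [stop]  node(1,1) S=76.0033 payoff=18.6267 vs cont=19.9797 → 19.9797 [wait]  ⇒ S*(1)=61.4134
t_0: node(0,0) S=68.3200 payoff=26.3100 vs cont=26.6604 → 26.6604 [wait]  ⇒ S*(0)=-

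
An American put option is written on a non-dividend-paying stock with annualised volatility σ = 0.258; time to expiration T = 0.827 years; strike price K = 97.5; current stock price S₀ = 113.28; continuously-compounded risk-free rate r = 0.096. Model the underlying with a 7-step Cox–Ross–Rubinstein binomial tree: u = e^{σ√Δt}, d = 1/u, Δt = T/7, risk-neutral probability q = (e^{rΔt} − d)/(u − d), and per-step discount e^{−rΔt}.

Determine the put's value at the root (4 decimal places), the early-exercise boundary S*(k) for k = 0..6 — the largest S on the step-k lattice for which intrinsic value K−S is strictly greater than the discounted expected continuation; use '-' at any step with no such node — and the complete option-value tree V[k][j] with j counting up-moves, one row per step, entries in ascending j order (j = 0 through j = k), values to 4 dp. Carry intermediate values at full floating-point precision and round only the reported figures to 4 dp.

price = 2.3119
boundary = - - - - 79.4513 72.7090 79.4513
tree:
2.3119
4.0551 0.8880
6.9194 1.7207 0.2032
11.4127 3.2692 0.4489 0.0000
18.0487 6.0469 0.9914 0.0000 0.0000
24.7910 10.7637 2.1896 0.0000 0.0000 0.0000
30.9612 18.0487 4.8360 0.0000 0.0000 0.0000 0.0000
36.6078 24.7910 10.6811 0.0000 0.0000 0.0000 0.0000 0.0000

Δt=0.11814, u=1.09273, d=0.91514, q=0.54207, disc=e^(-rΔt)=0.98872
k=7 terminal: V=max(K-S,0) → 36.6078 24.7910 10.6811 0.0000 0.0000 0.0000 0.0000 0.0000
k=6: j=0 S=66.5388 intr=30.9612 cont=29.8616 V=30.9612[EX]; j=1 S=79.4513 intr=18.0487 cont=16.9491 V=18.0487[EX]; j=2 S=94.8696 intr=2.6304 cont=4.8360 V=4.8360[hold]; j=3 S=113.2800 intr=0.0000 cont=0.0000 V=0.0000[hold]; j=4 S=135.2631 intr=0.0000 cont=0.0000 V=0.0000[hold]; j=5 S=161.5122 intr=0.0000 cont=0.0000 V=0.0000[hold]; j=6 S=192.8552 intr=0.0000 cont=0.0000 V=0.0000[hold]  S*(6)=79.4513
k=5: j=0 S=72.7090 intr=24.7910 cont=23.6914 V=24.7910[EX]; j=1 S=86.8189 intr=10.6811 cont=10.7637 V=10.7637[hold]; j=2 S=103.6669 intr=0.0000 cont=2.1896 V=2.1896[hold]; j=3 S=123.7845 intr=0.0000 cont=0.0000 V=0.0000[hold]; j=4 S=147.8061 intr=0.0000 cont=0.0000 V=0.0000[hold]; j=5 S=176.4893 intr=0.0000 cont=0.0000 V=0.0000[hold]  S*(5)=72.7090
k=4: j=0 S=79.4513 intr=18.0487 cont=16.9934 V=18.0487[EX]; j=1 S=94.8696 intr=2.6304 cont=6.0469 V=6.0469[hold]; j=2 S=113.2800 intr=0.0000 cont=0.9914 V=0.9914[hold]; j=3 S=135.2631 intr=0.0000 cont=0.0000 V=0.0000[hold]; j=4 S=161.5122 intr=0.0000 cont=0.0000 V=0.0000[hold]  S*(4)=79.4513
k=3: j=0 S=86.8189 intr=10.6811 cont=11.4127 V=11.4127[hold]; j=1 S=103.6669 intr=0.0000 cont=3.2692 V=3.2692[hold]; j=2 S=123.7845 intr=0.0000 cont=0.4489 V=0.4489[hold]; j=3 S=147.8061 intr=0.0000 cont=0.0000 V=0.0000[hold]  S*(3)=-
k=2: j=0 S=94.8696 intr=2.6304 cont=6.9194 V=6.9194[hold]; j=1 S=113.2800 intr=0.0000 cont=1.7207 V=1.7207[hold]; j=2 S=135.2631 intr=0.0000 cont=0.2032 V=0.2032[hold]  S*(2)=-
k=1: j=0 S=103.6669 intr=0.0000 cont=4.0551 V=4.0551[hold]; j=1 S=123.7845 intr=0.0000 cont=0.8880 V=0.8880[hold]  S*(1)=-
k=0: j=0 S=113.2800 intr=0.0000 cont=2.3119 V=2.3119[hold]  S*(0)=-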